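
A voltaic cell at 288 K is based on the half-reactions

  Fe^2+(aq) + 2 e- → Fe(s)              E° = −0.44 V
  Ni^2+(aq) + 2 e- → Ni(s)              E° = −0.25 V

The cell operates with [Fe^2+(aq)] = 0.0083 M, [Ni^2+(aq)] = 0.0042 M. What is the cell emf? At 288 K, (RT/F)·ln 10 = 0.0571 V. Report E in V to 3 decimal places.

The Ni²⁺/Ni couple has the more positive E°, so it is the cathode; Fe²⁺/Fe is the anode.
E°cell = −0.25 − (−0.44) = +0.19 V, with n = 2 electrons transferred.
The balanced reaction is Ni^2+(aq) + Fe(s) → Ni(s) + Fe^2+(aq), so Q = [Fe^2+(aq)] / [Ni^2+(aq)] = 1.98 and log Q = 0.296.
By the Nernst equation, E = +0.19 − (0.0571/2)·(0.296) = +0.182 V.

+0.182 V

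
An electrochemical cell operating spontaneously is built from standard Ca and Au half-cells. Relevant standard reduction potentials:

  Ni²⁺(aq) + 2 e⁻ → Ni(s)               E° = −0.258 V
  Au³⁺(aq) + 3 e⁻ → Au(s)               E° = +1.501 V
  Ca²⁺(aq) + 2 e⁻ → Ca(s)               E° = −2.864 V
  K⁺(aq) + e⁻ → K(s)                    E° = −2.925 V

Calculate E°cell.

The Au³⁺/Au couple has the higher E°, so Au ion is reduced (cathode) and Ca is oxidized (anode).
E°cell = E°(cathode) − E°(anode) = +1.501 − (−2.864) = +4.365 V.

+4.365 V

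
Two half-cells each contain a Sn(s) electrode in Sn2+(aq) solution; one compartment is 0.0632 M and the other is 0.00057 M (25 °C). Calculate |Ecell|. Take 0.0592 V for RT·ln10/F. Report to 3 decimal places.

0.061 V

For a concentration cell E°cell = 0, since both electrodes use the same couple.
The compartment with the higher Sn2+(aq) concentration (0.0632 M) acts as the cathode; ions are reduced there and produced at the dilute (0.00057 M) anode.
With n = 2, Ecell = −(0.0592/2)·log([dilute]/[conc]) = −(0.0592/2)·log(0.00057/0.0632) = +0.061 V.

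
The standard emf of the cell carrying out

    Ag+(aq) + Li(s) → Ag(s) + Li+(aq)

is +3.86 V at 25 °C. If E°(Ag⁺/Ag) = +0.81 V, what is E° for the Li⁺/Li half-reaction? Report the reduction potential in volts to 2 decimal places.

In the reaction as written the Ag⁺/Ag couple is reduced (cathode) and Li⁺/Li is oxidized (anode), so E°cell = E°(Ag⁺/Ag) − E°(Li⁺/Li).
E°(Li⁺/Li) = E°(cathode) − E°cell = +0.81 − (+3.86) = −3.05 V.

−3.05 V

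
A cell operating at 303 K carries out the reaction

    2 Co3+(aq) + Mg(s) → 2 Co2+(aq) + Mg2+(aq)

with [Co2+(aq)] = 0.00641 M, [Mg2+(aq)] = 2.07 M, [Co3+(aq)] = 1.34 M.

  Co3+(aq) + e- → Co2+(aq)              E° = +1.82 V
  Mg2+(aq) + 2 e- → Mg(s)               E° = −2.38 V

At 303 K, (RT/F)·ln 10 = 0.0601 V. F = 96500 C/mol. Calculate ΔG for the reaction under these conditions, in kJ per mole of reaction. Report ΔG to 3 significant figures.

E°cell = +1.82 − (−2.38) = +4.20 V; the balanced reaction transfers n = 2 electrons.
The reaction quotient is ([Co2+(aq)]^2·[Mg2+(aq)]) / [Co3+(aq)]^2 = 4.74×10^−5; by Nernst, E = +4.20 − (0.0601/2)(−4.325) = +4.3300 V.
Then ΔG = −nFE = −2 × 96500 × +4.3300 J/mol = −836 kJ/mol.

−836 kJ/mol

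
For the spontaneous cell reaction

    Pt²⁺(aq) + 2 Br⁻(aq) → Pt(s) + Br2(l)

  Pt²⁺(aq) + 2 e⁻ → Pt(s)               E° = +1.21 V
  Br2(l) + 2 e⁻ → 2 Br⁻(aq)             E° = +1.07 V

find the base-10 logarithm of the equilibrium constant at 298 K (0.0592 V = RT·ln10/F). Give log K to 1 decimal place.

log K = 4.7

The Pt²⁺/Pt couple is reduced (cathode); E°cell = +1.21 − (+1.07) = +0.14 V with n = 2.
At equilibrium E = 0, so log K = nE°cell / 0.0592 = (2)(+0.14) / 0.0592 = 4.7.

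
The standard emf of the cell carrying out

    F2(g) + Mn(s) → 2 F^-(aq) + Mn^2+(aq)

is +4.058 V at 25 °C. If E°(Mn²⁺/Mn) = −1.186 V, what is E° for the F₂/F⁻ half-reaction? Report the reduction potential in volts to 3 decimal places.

+2.872 V

In the reaction as written the F₂/F⁻ couple is reduced (cathode) and Mn²⁺/Mn is oxidized (anode), so E°cell = E°(F₂/F⁻) − E°(Mn²⁺/Mn).
E°(F₂/F⁻) = E°cell + E°(anode) = +4.058 + (−1.186) = +2.872 V.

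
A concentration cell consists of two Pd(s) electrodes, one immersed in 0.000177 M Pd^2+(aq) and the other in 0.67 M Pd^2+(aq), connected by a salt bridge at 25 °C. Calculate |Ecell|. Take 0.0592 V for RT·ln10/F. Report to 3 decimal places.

0.106 V

For a concentration cell E°cell = 0, since both electrodes use the same couple.
The compartment with the higher Pd^2+(aq) concentration (0.67 M) acts as the cathode; ions are reduced there and produced at the dilute (0.000177 M) anode.
With n = 2, Ecell = −(0.0592/2)·log([dilute]/[conc]) = −(0.0592/2)·log(0.000177/0.67) = +0.106 V.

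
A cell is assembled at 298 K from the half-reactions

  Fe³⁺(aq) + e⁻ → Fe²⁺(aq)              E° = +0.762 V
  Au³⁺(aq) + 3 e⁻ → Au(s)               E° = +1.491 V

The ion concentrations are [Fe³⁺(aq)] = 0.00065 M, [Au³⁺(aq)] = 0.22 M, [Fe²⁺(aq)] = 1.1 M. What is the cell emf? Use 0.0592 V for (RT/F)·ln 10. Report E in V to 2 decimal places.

+0.91 V

The Au³⁺/Au couple has the more positive E°, so it is the cathode; Fe³⁺/Fe²⁺ is the anode.
The standard potential is +1.491 − (+0.762) = +0.729 V and the balanced reaction transfers n = 3 electrons.
Balancing gives Au³⁺(aq) + 3 Fe²⁺(aq) → Au(s) + 3 Fe³⁺(aq); hence Q = [Fe³⁺(aq)]^3 / ([Au³⁺(aq)]·[Fe²⁺(aq)]^3) = 9.38×10^−10 (log Q = −9.028).
E = E° − (0.0592/n)·log Q = +0.729 − (0.0592/3)(−9.028) = +0.91 V.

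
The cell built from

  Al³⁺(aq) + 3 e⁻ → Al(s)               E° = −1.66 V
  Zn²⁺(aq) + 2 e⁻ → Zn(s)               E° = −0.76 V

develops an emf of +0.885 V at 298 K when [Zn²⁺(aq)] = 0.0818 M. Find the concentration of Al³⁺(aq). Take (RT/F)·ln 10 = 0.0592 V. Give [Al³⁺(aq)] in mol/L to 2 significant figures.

0.13 M

Zn²⁺/Zn is the cathode (higher E°); E°cell = −0.76 − (−1.66) = +0.90 V with n = 6.
From the Nernst equation, log Q = n(E° − E)/0.0592 = 6·(+0.90 − (+0.885))/0.0592 = 1.520.
The balanced reaction is 3 Zn²⁺(aq) + 2 Al(s) → 3 Zn(s) + 2 Al³⁺(aq), so Q = [Al³⁺(aq)]^2 / [Zn²⁺(aq)]^3.
Substituting the known concentrations and solving, log [Al³⁺(aq)] = −0.871 and [Al³⁺(aq)] = 0.13 M.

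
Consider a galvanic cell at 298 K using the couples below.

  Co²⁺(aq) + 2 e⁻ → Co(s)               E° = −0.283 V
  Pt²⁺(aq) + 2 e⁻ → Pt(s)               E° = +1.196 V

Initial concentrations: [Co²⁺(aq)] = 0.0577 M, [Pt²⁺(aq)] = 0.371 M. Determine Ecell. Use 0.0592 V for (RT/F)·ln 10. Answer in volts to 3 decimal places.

+1.503 V

The Pt²⁺/Pt couple has the more positive E°, so it is the cathode; Co²⁺/Co is the anode.
E°cell = E°cat − E°an = +1.196 − (−0.283) = +1.479 V; n = 2.
Balancing gives Pt²⁺(aq) + Co(s) → Pt(s) + Co²⁺(aq); hence Q = [Co²⁺(aq)] / [Pt²⁺(aq)] = 0.156 (log Q = −0.808).
E = E° − (0.0592/n)·log Q = +1.479 − (0.0592/2)(−0.808) = +1.503 V.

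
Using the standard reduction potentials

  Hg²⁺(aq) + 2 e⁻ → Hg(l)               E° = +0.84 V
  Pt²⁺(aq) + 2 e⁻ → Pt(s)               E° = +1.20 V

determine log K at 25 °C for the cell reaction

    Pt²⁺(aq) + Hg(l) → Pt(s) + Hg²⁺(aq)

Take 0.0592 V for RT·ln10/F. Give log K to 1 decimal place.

log K = 12.2

The Pt²⁺/Pt couple is reduced (cathode); E°cell = +1.20 − (+0.84) = +0.36 V with n = 2.
At equilibrium E = 0, so log K = nE°cell / 0.0592 = (2)(+0.36) / 0.0592 = 12.2.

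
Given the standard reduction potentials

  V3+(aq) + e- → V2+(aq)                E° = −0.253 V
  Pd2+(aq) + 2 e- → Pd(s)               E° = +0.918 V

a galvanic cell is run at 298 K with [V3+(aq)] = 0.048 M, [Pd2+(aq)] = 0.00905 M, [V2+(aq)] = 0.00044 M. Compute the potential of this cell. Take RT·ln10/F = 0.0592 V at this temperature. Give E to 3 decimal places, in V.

Since E°(Pd²⁺/Pd) > E°(V³⁺/V²⁺), Pd²⁺/Pd serves as the cathode.
E°cell = +0.918 − (−0.253) = +1.171 V, with n = 2 electrons transferred.
For the overall reaction Pd2+(aq) + 2 V2+(aq) → Pd(s) + 2 V3+(aq), Q = [V3+(aq)]^2 / ([Pd2+(aq)]·[V2+(aq)]^2) = 1.32×10^6, giving log Q = 6.119.
E = E° − (0.0592/n)·log Q = +1.171 − (0.0592/2)(6.119) = +0.990 V.

+0.990 V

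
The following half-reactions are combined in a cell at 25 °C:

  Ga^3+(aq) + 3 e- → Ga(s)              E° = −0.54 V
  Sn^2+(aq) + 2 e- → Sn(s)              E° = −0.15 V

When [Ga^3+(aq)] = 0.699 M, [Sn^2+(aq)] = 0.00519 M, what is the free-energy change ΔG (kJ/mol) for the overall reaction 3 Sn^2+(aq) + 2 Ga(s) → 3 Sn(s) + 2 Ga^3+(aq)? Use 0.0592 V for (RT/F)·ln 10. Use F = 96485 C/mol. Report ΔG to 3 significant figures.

E°cell = −0.15 − (−0.54) = +0.39 V; the balanced reaction transfers n = 6 electrons.
Here Q = [Ga^3+(aq)]^2 / [Sn^2+(aq)]^3 = 3.5×10^6 (log Q = 6.543), giving E = +0.39 − (0.0592/6)·(6.543) = +0.3254 V.
ΔG = −nFE = −(6)(96485)(+0.3254) J/mol = −188 kJ/mol.

−188 kJ/mol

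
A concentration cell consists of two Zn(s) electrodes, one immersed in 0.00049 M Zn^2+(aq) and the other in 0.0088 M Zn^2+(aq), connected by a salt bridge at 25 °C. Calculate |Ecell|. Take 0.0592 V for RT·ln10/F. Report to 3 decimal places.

For a concentration cell E°cell = 0, since both electrodes use the same couple.
The compartment with the higher Zn^2+(aq) concentration (0.0088 M) acts as the cathode; ions are reduced there and produced at the dilute (0.00049 M) anode.
With n = 2, Ecell = −(0.0592/2)·log([dilute]/[conc]) = −(0.0592/2)·log(0.00049/0.0088) = +0.037 V.

0.037 V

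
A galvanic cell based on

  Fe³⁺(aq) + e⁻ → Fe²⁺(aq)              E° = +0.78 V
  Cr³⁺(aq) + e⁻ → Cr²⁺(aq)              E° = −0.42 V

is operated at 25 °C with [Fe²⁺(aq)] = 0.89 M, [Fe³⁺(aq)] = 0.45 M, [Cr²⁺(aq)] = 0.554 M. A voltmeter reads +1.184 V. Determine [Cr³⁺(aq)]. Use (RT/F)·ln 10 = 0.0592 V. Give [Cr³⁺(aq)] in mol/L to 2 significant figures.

0.52 M

With Fe³⁺/Fe²⁺ at the cathode and Cr³⁺/Cr²⁺ at the anode, E°cell = +0.78 − (−0.42) = +1.20 V (n = 1).
From the Nernst equation, log Q = n(E° − E)/0.0592 = 1·(+1.20 − (+1.184))/0.0592 = 0.270.
Balancing electrons gives Fe³⁺(aq) + Cr²⁺(aq) → Fe²⁺(aq) + Cr³⁺(aq); thus Q = ([Fe²⁺(aq)]·[Cr³⁺(aq)]) / ([Fe³⁺(aq)]·[Cr²⁺(aq)]).
Isolating [Cr³⁺(aq)] in Q = 10^{0.270} yields log [Cr³⁺(aq)] = −0.283, i.e. 0.52 M.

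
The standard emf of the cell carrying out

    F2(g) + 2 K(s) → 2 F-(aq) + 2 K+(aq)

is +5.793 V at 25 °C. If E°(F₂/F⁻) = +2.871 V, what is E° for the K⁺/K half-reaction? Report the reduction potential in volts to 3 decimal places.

−2.922 V

In the reaction as written the F₂/F⁻ couple is reduced (cathode) and K⁺/K is oxidized (anode), so E°cell = E°(F₂/F⁻) − E°(K⁺/K).
E°(K⁺/K) = E°(cathode) − E°cell = +2.871 − (+5.793) = −2.922 V.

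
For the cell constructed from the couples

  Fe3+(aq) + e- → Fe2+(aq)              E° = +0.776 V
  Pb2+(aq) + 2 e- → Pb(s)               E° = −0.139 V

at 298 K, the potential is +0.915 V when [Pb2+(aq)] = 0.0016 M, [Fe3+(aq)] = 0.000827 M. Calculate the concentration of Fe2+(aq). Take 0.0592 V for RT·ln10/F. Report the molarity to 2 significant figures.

With Fe³⁺/Fe²⁺ at the cathode and Pb²⁺/Pb at the anode, E°cell = +0.776 − (−0.139) = +0.915 V (n = 2).
Rearranging E = E° − (0.0592/n)·log Q gives log Q = 2(+0.915 − (+0.915))/0.0592 = 0.000.
Balancing electrons gives 2 Fe3+(aq) + Pb(s) → 2 Fe2+(aq) + Pb2+(aq); thus Q = ([Fe2+(aq)]^2·[Pb2+(aq)]) / [Fe3+(aq)]^2.
Substituting the known concentrations and solving, log [Fe2+(aq)] = −1.685 and [Fe2+(aq)] = 0.021 M.

0.021 M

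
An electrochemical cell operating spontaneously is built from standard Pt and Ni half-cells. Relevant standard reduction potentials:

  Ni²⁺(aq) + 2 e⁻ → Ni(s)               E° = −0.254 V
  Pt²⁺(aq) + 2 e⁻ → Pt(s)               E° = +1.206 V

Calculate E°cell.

+1.460 V

The Pt²⁺/Pt couple has the higher E°, so Pt ion is reduced (cathode) and Ni is oxidized (anode).
E°cell = E°(cathode) − E°(anode) = +1.206 − (−0.254) = +1.460 V.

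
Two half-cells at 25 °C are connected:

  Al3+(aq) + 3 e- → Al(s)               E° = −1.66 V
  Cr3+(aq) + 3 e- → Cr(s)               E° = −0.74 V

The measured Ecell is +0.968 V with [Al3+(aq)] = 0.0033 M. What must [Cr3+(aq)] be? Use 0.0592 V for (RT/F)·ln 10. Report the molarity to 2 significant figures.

0.89 M

Cr³⁺/Cr is the cathode (higher E°); E°cell = −0.74 − (−1.66) = +0.92 V with n = 3.
Rearranging E = E° − (0.0592/n)·log Q gives log Q = 3(+0.92 − (+0.968))/0.0592 = −2.432.
Balancing electrons gives Cr3+(aq) + Al(s) → Cr(s) + Al3+(aq); thus Q = [Al3+(aq)] / [Cr3+(aq)].
Isolating [Cr3+(aq)] in Q = 10^{−2.432} yields log [Cr3+(aq)] = −0.049, i.e. 0.89 M.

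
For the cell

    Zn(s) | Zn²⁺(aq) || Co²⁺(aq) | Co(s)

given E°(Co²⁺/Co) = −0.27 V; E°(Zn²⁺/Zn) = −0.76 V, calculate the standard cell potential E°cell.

By convention the left-hand electrode in cell notation is the anode (oxidation) and the right-hand electrode is the cathode (reduction).
E°cell = E°(right) − E°(left) = −0.27 − (−0.76) = +0.49 V.

+0.49 V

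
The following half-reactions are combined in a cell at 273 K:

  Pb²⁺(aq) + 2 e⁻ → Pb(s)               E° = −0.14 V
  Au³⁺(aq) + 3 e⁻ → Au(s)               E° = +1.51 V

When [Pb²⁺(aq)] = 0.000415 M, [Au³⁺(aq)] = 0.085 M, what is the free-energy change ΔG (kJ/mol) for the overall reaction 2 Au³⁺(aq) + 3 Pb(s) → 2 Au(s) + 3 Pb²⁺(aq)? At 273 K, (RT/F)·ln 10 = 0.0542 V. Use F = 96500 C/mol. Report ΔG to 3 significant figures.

E°cell = +1.51 − (−0.14) = +1.65 V; the balanced reaction transfers n = 6 electrons.
Q = [Pb²⁺(aq)]^3 / [Au³⁺(aq)]^2 = 9.89×10^−9, so log Q = −8.005 and E = +1.65 − (0.0542/6)(−8.005) = +1.7223 V.
Then ΔG = −nFE = −6 × 96500 × +1.7223 J/mol = −997 kJ/mol.

−997 kJ/mol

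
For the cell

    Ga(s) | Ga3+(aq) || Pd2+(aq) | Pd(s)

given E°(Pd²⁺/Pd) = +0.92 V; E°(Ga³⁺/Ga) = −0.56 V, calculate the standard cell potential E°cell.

By convention the left-hand electrode in cell notation is the anode (oxidation) and the right-hand electrode is the cathode (reduction).
E°cell = E°(right) − E°(left) = +0.92 − (−0.56) = +1.48 V.

+1.48 V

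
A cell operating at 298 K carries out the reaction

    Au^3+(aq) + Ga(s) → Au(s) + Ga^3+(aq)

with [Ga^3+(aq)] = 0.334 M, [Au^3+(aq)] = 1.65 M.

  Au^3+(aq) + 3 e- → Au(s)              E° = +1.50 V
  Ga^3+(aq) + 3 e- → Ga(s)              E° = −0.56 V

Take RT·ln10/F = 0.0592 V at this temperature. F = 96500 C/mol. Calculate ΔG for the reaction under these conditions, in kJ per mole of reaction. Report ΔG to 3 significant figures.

−600 kJ/mol

The standard cell potential is +1.50 − (−0.56) = +2.06 V, with n = 3 electrons in the balanced equation.
The reaction quotient is [Ga^3+(aq)] / [Au^3+(aq)] = 0.202; by Nernst, E = +2.06 − (0.0592/3)(−0.694) = +2.0737 V.
ΔG = −nFE = −(3)(96500)(+2.0737) J/mol = −600 kJ/mol.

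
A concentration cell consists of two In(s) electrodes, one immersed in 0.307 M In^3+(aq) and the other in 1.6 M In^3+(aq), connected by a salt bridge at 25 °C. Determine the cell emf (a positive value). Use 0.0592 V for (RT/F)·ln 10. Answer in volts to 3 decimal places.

0.014 V

For a concentration cell E°cell = 0, since both electrodes use the same couple.
The compartment with the higher In^3+(aq) concentration (1.6 M) acts as the cathode; ions are reduced there and produced at the dilute (0.307 M) anode.
With n = 3, Ecell = −(0.0592/3)·log([dilute]/[conc]) = −(0.0592/3)·log(0.307/1.6) = +0.014 V.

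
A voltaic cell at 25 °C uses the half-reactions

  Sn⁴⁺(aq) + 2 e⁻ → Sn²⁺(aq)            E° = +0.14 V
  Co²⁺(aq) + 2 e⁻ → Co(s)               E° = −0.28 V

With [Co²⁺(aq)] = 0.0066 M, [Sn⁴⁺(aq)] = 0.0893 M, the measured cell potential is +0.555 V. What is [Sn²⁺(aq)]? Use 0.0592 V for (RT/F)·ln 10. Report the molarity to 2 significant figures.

Sn⁴⁺/Sn²⁺ is the cathode (higher E°); E°cell = +0.14 − (−0.28) = +0.42 V with n = 2.
From the Nernst equation, log Q = n(E° − E)/0.0592 = 2·(+0.42 − (+0.555))/0.0592 = −4.561.
Balancing electrons gives Sn⁴⁺(aq) + Co(s) → Sn²⁺(aq) + Co²⁺(aq); thus Q = ([Sn²⁺(aq)]·[Co²⁺(aq)]) / [Sn⁴⁺(aq)].
Substituting the known concentrations and solving, log [Sn²⁺(aq)] = −3.430 and [Sn²⁺(aq)] = 0.00037 M.

0.00037 M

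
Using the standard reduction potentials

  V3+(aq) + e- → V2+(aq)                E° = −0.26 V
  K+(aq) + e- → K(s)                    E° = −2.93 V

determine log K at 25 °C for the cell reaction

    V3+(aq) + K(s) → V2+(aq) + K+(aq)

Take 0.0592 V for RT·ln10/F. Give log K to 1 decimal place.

The V³⁺/V²⁺ couple is reduced (cathode); E°cell = −0.26 − (−2.93) = +2.67 V with n = 1.
At equilibrium E = 0, so log K = nE°cell / 0.0592 = (1)(+2.67) / 0.0592 = 45.1.

log K = 45.1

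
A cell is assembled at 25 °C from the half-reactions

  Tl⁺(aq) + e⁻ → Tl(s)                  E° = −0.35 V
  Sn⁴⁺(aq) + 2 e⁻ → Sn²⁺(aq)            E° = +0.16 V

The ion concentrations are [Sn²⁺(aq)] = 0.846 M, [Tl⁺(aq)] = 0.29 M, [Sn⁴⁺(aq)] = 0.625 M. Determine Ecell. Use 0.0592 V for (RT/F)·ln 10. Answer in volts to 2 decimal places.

The Sn⁴⁺/Sn²⁺ couple has the more positive E°, so it is the cathode; Tl⁺/Tl is the anode.
E°cell = +0.16 − (−0.35) = +0.51 V, with n = 2 electrons transferred.
Balancing gives Sn⁴⁺(aq) + 2 Tl(s) → Sn²⁺(aq) + 2 Tl⁺(aq); hence Q = ([Sn²⁺(aq)]·[Tl⁺(aq)]^2) / [Sn⁴⁺(aq)] = 0.114 (log Q = −0.944).
E = E° − (0.0592/n)·log Q = +0.51 − (0.0592/2)(−0.944) = +0.54 V.

+0.54 V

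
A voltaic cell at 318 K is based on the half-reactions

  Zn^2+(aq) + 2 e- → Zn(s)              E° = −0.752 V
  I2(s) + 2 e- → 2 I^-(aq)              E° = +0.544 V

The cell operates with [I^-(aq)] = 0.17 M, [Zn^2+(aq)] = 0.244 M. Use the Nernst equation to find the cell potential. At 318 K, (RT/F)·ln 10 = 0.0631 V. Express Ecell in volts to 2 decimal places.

+1.36 V

I₂/I⁻ is reduced (cathode, E° = +0.544 V) and Zn²⁺/Zn is oxidized (anode).
The standard potential is +0.544 − (−0.752) = +1.296 V and the balanced reaction transfers n = 2 electrons.
The balanced reaction is I2(s) + Zn(s) → 2 I^-(aq) + Zn^2+(aq), so Q = [I^-(aq)]^2·[Zn^2+(aq)] = 0.00705 and log Q = −2.152.
Applying E = E° − (RT ln10/nF)·log Q gives +1.296 − (0.0631/2)(−2.152) = +1.36 V.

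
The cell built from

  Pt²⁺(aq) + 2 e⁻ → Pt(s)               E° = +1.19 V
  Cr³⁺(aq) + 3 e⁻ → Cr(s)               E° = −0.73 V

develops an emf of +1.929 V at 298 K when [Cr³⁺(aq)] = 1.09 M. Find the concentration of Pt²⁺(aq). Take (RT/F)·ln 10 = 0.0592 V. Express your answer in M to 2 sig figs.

2.1 M

With Pt²⁺/Pt at the cathode and Cr³⁺/Cr at the anode, E°cell = +1.19 − (−0.73) = +1.92 V (n = 6).
Rearranging E = E° − (0.0592/n)·log Q gives log Q = 6(+1.92 − (+1.929))/0.0592 = −0.912.
The balanced reaction is 3 Pt²⁺(aq) + 2 Cr(s) → 3 Pt(s) + 2 Cr³⁺(aq), so Q = [Cr³⁺(aq)]^2 / [Pt²⁺(aq)]^3.
Isolating [Pt²⁺(aq)] in Q = 10^{−0.912} yields log [Pt²⁺(aq)] = 0.329, i.e. 2.1 M.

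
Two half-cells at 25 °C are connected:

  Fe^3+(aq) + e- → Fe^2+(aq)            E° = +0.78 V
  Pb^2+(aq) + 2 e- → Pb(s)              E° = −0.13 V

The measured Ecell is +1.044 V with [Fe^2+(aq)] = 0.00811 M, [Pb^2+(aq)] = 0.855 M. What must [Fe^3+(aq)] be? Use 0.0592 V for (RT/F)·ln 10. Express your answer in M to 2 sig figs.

1.4 M

Fe³⁺/Fe²⁺ is the cathode (higher E°); E°cell = +0.78 − (−0.13) = +0.91 V with n = 2.
Rearranging E = E° − (0.0592/n)·log Q gives log Q = 2(+0.91 − (+1.044))/0.0592 = −4.527.
The balanced reaction is 2 Fe^3+(aq) + Pb(s) → 2 Fe^2+(aq) + Pb^2+(aq), so Q = ([Fe^2+(aq)]^2·[Pb^2+(aq)]) / [Fe^3+(aq)]^2.
Substituting the known concentrations and solving, log [Fe^3+(aq)] = 0.139 and [Fe^3+(aq)] = 1.4 M.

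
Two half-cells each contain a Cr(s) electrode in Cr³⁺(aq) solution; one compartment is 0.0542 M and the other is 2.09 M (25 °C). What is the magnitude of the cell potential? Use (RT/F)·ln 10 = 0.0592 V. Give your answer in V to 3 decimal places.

0.031 V

For a concentration cell E°cell = 0, since both electrodes use the same couple.
The compartment with the higher Cr³⁺(aq) concentration (2.09 M) acts as the cathode; ions are reduced there and produced at the dilute (0.0542 M) anode.
With n = 3, Ecell = −(0.0592/3)·log([dilute]/[conc]) = −(0.0592/3)·log(0.0542/2.09) = +0.031 V.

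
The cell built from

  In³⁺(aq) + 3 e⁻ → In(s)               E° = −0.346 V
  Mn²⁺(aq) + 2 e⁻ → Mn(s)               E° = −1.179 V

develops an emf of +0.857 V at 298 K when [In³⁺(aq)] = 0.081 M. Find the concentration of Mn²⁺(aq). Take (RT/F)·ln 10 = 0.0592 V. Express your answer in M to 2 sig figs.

In³⁺/In is the cathode (higher E°); E°cell = −0.346 − (−1.179) = +0.833 V with n = 6.
From the Nernst equation, log Q = n(E° − E)/0.0592 = 6·(+0.833 − (+0.857))/0.0592 = −2.432.
For 2 In³⁺(aq) + 3 Mn(s) → 2 In(s) + 3 Mn²⁺(aq), the reaction quotient is Q = [Mn²⁺(aq)]^3 / [In³⁺(aq)]^2.
Isolating [Mn²⁺(aq)] in Q = 10^{−2.432} yields log [Mn²⁺(aq)] = −1.538, i.e. 0.029 M.

0.029 M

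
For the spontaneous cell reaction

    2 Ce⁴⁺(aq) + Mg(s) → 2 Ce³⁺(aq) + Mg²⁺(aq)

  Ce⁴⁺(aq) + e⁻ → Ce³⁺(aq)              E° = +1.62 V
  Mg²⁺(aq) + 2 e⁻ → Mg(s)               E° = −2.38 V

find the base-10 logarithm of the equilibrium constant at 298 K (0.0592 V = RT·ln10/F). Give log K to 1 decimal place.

log K = 135.1

The Ce⁴⁺/Ce³⁺ couple is reduced (cathode); E°cell = +1.62 − (−2.38) = +4.00 V with n = 2.
At equilibrium E = 0, so log K = nE°cell / 0.0592 = (2)(+4.00) / 0.0592 = 135.1.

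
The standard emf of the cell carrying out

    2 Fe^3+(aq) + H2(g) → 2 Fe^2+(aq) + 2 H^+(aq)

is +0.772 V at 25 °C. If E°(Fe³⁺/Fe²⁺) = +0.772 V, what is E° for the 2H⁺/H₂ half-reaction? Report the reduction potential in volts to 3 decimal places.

+0.000 V

In the reaction as written the Fe³⁺/Fe²⁺ couple is reduced (cathode) and 2H⁺/H₂ is oxidized (anode), so E°cell = E°(Fe³⁺/Fe²⁺) − E°(2H⁺/H₂).
E°(2H⁺/H₂) = E°(cathode) − E°cell = +0.772 − (+0.772) = +0.000 V.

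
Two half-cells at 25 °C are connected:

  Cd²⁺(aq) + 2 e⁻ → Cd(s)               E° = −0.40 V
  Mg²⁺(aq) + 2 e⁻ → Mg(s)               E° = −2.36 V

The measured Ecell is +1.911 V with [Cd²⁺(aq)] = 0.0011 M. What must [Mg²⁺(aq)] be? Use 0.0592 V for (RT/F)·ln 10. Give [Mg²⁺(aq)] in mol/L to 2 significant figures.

0.050 M

With Cd²⁺/Cd at the cathode and Mg²⁺/Mg at the anode, E°cell = −0.40 − (−2.36) = +1.96 V (n = 2).
Rearranging E = E° − (0.0592/n)·log Q gives log Q = 2(+1.96 − (+1.911))/0.0592 = 1.655.
The balanced reaction is Cd²⁺(aq) + Mg(s) → Cd(s) + Mg²⁺(aq), so Q = [Mg²⁺(aq)] / [Cd²⁺(aq)].
Solving for the unknown gives log [Mg²⁺(aq)] = −1.304, so [Mg²⁺(aq)] ≈ 0.050 M.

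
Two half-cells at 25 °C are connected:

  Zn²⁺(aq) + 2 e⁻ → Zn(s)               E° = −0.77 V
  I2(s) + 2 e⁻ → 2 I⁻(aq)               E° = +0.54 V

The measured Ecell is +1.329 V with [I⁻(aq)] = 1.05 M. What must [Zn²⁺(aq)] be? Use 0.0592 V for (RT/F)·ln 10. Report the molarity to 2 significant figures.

I₂/I⁻ is the cathode (higher E°); E°cell = +0.54 − (−0.77) = +1.31 V with n = 2.
Since E = E° − (0.0592/n)·log Q, log Q = n(E° − E)/0.0592 = −0.642.
Balancing electrons gives I2(s) + Zn(s) → 2 I⁻(aq) + Zn²⁺(aq); thus Q = [I⁻(aq)]^2·[Zn²⁺(aq)].
Isolating [Zn²⁺(aq)] in Q = 10^{−0.642} yields log [Zn²⁺(aq)] = −0.684, i.e. 0.21 M.

0.21 M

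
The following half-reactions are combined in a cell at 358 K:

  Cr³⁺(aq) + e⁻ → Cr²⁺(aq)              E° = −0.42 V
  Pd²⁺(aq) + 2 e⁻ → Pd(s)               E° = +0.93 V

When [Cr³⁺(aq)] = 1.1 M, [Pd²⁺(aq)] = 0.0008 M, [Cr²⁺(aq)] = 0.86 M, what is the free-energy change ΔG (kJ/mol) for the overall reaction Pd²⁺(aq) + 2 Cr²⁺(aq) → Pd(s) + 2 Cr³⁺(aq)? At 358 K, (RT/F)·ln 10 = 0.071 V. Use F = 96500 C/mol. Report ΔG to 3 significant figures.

−238 kJ/mol

With Pd²⁺/Pd reduced at the cathode, E°cell = +0.93 − (−0.42) = +1.35 V and n = 2.
The reaction quotient is [Cr³⁺(aq)]^2 / ([Pd²⁺(aq)]·[Cr²⁺(aq)]^2) = 2.05×10^3; by Nernst, E = +1.35 − (0.071/2)(3.311) = +1.2325 V.
Finally ΔG = −nFE = −(2)(96500 C/mol)(+1.2325 V) = −238 kJ/mol.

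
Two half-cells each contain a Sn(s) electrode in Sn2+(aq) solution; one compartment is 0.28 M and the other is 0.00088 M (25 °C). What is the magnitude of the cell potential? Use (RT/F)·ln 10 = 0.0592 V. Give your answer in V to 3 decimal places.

For a concentration cell E°cell = 0, since both electrodes use the same couple.
The compartment with the higher Sn2+(aq) concentration (0.28 M) acts as the cathode; ions are reduced there and produced at the dilute (0.00088 M) anode.
With n = 2, Ecell = −(0.0592/2)·log([dilute]/[conc]) = −(0.0592/2)·log(0.00088/0.28) = +0.074 V.

0.074 V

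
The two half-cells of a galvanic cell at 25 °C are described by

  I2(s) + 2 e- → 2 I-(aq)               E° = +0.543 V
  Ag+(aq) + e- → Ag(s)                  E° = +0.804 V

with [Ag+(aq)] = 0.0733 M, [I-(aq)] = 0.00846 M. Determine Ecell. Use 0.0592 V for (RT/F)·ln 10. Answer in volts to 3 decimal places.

+0.071 V

Ag⁺/Ag is reduced (cathode, E° = +0.804 V) and I₂/I⁻ is oxidized (anode).
The standard potential is +0.804 − (+0.543) = +0.261 V and the balanced reaction transfers n = 2 electrons.
Balancing gives 2 Ag+(aq) + 2 I-(aq) → 2 Ag(s) + I2(s); hence Q = 1 / ([Ag+(aq)]^2·[I-(aq)]^2) = 2.6×10^6 (log Q = 6.415).
Applying E = E° − (RT ln10/nF)·log Q gives +0.261 − (0.0592/2)(6.415) = +0.071 V.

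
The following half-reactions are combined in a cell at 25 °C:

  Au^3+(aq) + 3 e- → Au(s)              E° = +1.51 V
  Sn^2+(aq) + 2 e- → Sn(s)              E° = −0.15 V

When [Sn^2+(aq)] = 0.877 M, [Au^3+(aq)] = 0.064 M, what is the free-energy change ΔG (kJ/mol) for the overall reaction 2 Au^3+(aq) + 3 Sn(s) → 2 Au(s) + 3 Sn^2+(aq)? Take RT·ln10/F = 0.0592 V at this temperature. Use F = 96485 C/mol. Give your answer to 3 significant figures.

E°cell = +1.51 − (−0.15) = +1.66 V; the balanced reaction transfers n = 6 electrons.
Q = [Sn^2+(aq)]^3 / [Au^3+(aq)]^2 = 165, so log Q = 2.217 and E = +1.66 − (0.0592/6)(2.217) = +1.6381 V.
Finally ΔG = −nFE = −(6)(96485 C/mol)(+1.6381 V) = −948 kJ/mol.

−948 kJ/mol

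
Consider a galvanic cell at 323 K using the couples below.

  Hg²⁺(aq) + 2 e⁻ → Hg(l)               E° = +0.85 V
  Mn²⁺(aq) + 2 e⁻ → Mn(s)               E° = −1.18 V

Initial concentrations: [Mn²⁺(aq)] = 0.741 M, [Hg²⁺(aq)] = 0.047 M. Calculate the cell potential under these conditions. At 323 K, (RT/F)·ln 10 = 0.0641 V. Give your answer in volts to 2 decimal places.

+1.99 V

The Hg²⁺/Hg couple has the more positive E°, so it is the cathode; Mn²⁺/Mn is the anode.
E°cell = E°cat − E°an = +0.85 − (−1.18) = +2.03 V; n = 2.
For the overall reaction Hg²⁺(aq) + Mn(s) → Hg(l) + Mn²⁺(aq), Q = [Mn²⁺(aq)] / [Hg²⁺(aq)] = 15.8, giving log Q = 1.198.
E = E° − (0.0641/n)·log Q = +2.03 − (0.0641/2)(1.198) = +1.99 V.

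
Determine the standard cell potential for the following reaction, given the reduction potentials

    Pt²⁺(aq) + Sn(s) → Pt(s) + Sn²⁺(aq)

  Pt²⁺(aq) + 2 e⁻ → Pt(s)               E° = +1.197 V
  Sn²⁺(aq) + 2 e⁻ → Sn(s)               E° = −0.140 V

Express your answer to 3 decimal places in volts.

In the reaction as written, Pt²⁺(aq) is reduced (cathode) and Sn²⁺(aq) is produced by oxidation at the anode.
E°cell = E°(cathode) − E°(anode) = +1.197 − (−0.140) = +1.337 V.
The positive value indicates the reaction is spontaneous as written.

+1.337 V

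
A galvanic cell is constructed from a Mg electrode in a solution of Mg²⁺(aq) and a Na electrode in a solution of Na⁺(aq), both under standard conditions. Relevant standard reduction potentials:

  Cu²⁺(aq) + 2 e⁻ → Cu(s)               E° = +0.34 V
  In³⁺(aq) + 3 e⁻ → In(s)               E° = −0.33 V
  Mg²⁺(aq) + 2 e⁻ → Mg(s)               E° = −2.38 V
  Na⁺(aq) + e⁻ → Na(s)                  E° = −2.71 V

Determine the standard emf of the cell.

+0.33 V

Of the two couples in this cell, the one with the more positive reduction potential is reduced at the cathode: here that is Mg²⁺/Mg (−2.38 V); Na⁺/Na (−2.71 V) is the anode.
E°cell = E°(cathode) − E°(anode) = −2.38 − (−2.71) = +0.33 V.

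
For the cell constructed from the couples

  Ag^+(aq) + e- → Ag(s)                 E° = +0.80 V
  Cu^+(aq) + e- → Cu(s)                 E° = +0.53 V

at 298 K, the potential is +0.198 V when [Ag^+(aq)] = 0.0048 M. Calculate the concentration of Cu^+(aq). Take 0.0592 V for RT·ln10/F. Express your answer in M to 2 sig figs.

0.079 M

Ag⁺/Ag is the cathode (higher E°); E°cell = +0.80 − (+0.53) = +0.27 V with n = 1.
Since E = E° − (0.0592/n)·log Q, log Q = n(E° − E)/0.0592 = 1.216.
For Ag^+(aq) + Cu(s) → Ag(s) + Cu^+(aq), the reaction quotient is Q = [Cu^+(aq)] / [Ag^+(aq)].
Isolating [Cu^+(aq)] in Q = 10^{1.216} yields log [Cu^+(aq)] = −1.103, i.e. 0.079 M.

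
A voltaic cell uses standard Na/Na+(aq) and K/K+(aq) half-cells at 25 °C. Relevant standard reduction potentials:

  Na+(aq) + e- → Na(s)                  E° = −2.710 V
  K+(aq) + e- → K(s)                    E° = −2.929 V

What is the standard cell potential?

The Na⁺/Na couple has the higher E°, so Na ion is reduced (cathode) and K is oxidized (anode).
E°cell = E°(cathode) − E°(anode) = −2.710 − (−2.929) = +0.219 V.

+0.219 V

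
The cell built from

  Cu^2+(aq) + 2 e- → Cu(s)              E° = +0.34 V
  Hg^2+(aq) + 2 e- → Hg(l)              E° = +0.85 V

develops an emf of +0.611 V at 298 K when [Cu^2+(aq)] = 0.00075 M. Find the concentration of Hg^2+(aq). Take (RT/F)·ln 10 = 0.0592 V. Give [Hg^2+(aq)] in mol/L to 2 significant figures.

Hg²⁺/Hg is the cathode (higher E°); E°cell = +0.85 − (+0.34) = +0.51 V with n = 2.
Since E = E° − (0.0592/n)·log Q, log Q = n(E° − E)/0.0592 = −3.412.
The balanced reaction is Hg^2+(aq) + Cu(s) → Hg(l) + Cu^2+(aq), so Q = [Cu^2+(aq)] / [Hg^2+(aq)].
Solving for the unknown gives log [Hg^2+(aq)] = 0.287, so [Hg^2+(aq)] ≈ 1.9 M.

1.9 M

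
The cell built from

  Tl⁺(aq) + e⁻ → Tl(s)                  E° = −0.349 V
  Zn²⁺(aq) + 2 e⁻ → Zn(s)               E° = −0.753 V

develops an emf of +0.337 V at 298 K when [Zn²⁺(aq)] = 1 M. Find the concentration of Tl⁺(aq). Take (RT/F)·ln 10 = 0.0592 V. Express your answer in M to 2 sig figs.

0.074 M

With Tl⁺/Tl at the cathode and Zn²⁺/Zn at the anode, E°cell = −0.349 − (−0.753) = +0.404 V (n = 2).
From the Nernst equation, log Q = n(E° − E)/0.0592 = 2·(+0.404 − (+0.337))/0.0592 = 2.264.
For 2 Tl⁺(aq) + Zn(s) → 2 Tl(s) + Zn²⁺(aq), the reaction quotient is Q = [Zn²⁺(aq)] / [Tl⁺(aq)]^2.
Substituting the known concentrations and solving, log [Tl⁺(aq)] = −1.132 and [Tl⁺(aq)] = 0.074 M.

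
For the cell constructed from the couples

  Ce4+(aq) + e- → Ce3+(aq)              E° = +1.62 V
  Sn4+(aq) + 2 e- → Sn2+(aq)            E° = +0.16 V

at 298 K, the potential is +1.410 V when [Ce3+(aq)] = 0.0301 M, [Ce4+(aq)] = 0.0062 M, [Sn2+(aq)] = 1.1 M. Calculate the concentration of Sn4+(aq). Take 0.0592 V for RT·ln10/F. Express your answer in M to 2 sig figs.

2.3 M

With Ce⁴⁺/Ce³⁺ at the cathode and Sn⁴⁺/Sn²⁺ at the anode, E°cell = +1.62 − (+0.16) = +1.46 V (n = 2).
From the Nernst equation, log Q = n(E° − E)/0.0592 = 2·(+1.46 − (+1.410))/0.0592 = 1.689.
For 2 Ce4+(aq) + Sn2+(aq) → 2 Ce3+(aq) + Sn4+(aq), the reaction quotient is Q = ([Ce3+(aq)]^2·[Sn4+(aq)]) / ([Ce4+(aq)]^2·[Sn2+(aq)]).
Isolating [Sn4+(aq)] in Q = 10^{1.689} yields log [Sn4+(aq)] = 0.358, i.e. 2.3 M.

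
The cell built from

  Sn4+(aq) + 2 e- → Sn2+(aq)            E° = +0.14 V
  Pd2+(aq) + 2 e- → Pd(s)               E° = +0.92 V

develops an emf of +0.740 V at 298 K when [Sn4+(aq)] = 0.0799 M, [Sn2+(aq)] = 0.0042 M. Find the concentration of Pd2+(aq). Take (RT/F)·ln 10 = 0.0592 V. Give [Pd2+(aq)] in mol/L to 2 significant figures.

With Pd²⁺/Pd at the cathode and Sn⁴⁺/Sn²⁺ at the anode, E°cell = +0.92 − (+0.14) = +0.78 V (n = 2).
Rearranging E = E° − (0.0592/n)·log Q gives log Q = 2(+0.78 − (+0.740))/0.0592 = 1.351.
For Pd2+(aq) + Sn2+(aq) → Pd(s) + Sn4+(aq), the reaction quotient is Q = [Sn4+(aq)] / ([Pd2+(aq)]·[Sn2+(aq)]).
Solving for the unknown gives log [Pd2+(aq)] = −0.072, so [Pd2+(aq)] ≈ 0.85 M.

0.85 M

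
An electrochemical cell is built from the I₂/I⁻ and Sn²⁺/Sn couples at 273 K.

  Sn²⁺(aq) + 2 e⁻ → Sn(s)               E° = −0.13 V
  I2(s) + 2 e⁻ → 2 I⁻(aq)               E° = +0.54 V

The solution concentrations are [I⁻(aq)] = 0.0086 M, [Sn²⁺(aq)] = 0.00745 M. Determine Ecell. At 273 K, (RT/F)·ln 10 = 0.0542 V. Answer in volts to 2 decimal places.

Since E°(I₂/I⁻) > E°(Sn²⁺/Sn), I₂/I⁻ serves as the cathode.
E°cell = E°cat − E°an = +0.54 − (−0.13) = +0.67 V; n = 2.
For the overall reaction I2(s) + Sn(s) → 2 I⁻(aq) + Sn²⁺(aq), Q = [I⁻(aq)]^2·[Sn²⁺(aq)] = 5.51×10^−7, giving log Q = −6.259.
E = E° − (0.0542/n)·log Q = +0.67 − (0.0542/2)(−6.259) = +0.84 V.

+0.84 V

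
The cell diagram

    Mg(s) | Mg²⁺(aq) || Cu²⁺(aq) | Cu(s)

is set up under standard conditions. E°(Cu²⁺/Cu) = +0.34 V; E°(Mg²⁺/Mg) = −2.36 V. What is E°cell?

By convention the left-hand electrode in cell notation is the anode (oxidation) and the right-hand electrode is the cathode (reduction).
E°cell = E°(right) − E°(left) = +0.34 − (−2.36) = +2.70 V.

+2.70 V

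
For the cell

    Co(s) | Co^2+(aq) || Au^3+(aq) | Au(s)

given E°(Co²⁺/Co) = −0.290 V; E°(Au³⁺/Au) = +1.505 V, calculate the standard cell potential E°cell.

+1.795 V

By convention the left-hand electrode in cell notation is the anode (oxidation) and the right-hand electrode is the cathode (reduction).
E°cell = E°(right) − E°(left) = +1.505 − (−0.290) = +1.795 V.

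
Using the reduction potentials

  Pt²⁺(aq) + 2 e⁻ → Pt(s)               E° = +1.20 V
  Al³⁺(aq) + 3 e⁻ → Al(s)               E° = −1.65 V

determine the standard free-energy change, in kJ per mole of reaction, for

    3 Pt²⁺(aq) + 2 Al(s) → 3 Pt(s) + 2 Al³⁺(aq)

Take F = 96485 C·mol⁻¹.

−1650 kJ/mol

In the reaction as written Pt²⁺(aq) is reduced, so the Pt²⁺/Pt couple is the cathode and Al³⁺/Al is the anode.
E°cell = +1.20 − (−1.65) = +2.85 V; balancing electrons gives n = 6.
ΔG° = −nFE°cell = −(6)(96485)(+2.85) J/mol = −1650 kJ/mol.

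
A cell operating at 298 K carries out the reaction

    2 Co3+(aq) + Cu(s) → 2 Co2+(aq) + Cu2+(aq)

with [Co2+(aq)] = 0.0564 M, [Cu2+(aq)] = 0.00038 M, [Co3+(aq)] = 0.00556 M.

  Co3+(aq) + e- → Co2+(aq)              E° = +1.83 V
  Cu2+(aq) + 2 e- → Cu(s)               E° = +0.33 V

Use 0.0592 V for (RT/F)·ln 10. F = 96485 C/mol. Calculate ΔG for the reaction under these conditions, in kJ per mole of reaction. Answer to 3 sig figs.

E°cell = +1.83 − (+0.33) = +1.50 V; the balanced reaction transfers n = 2 electrons.
Here Q = ([Co2+(aq)]^2·[Cu2+(aq)]) / [Co3+(aq)]^2 = 0.0391 (log Q = −1.408), giving E = +1.50 − (0.0592/2)·(−1.408) = +1.5417 V.
Finally ΔG = −nFE = −(2)(96485 C/mol)(+1.5417 V) = −298 kJ/mol.

−298 kJ/mol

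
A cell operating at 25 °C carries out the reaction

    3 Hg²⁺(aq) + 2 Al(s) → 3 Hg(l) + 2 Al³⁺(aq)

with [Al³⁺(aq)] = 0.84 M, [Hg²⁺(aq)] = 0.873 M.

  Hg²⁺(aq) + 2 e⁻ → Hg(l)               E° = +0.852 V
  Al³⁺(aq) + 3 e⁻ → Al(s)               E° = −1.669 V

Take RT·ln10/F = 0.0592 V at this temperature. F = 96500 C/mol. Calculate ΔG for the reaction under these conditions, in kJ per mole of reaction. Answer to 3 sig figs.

With Hg²⁺/Hg reduced at the cathode, E°cell = +0.852 − (−1.669) = +2.521 V and n = 6.
Q = [Al³⁺(aq)]^2 / [Hg²⁺(aq)]^3 = 1.06, so log Q = 0.026 and E = +2.521 − (0.0592/6)(0.026) = +2.5207 V.
Then ΔG = −nFE = −6 × 96500 × +2.5207 J/mol = −1460 kJ/mol.

−1460 kJ/mol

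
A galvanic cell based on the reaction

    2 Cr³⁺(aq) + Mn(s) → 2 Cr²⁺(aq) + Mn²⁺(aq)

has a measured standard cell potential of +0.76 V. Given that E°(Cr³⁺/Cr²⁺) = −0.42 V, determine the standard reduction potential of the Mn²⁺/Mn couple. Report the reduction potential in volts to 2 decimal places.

−1.18 V

In the reaction as written the Cr³⁺/Cr²⁺ couple is reduced (cathode) and Mn²⁺/Mn is oxidized (anode), so E°cell = E°(Cr³⁺/Cr²⁺) − E°(Mn²⁺/Mn).
E°(Mn²⁺/Mn) = E°(cathode) − E°cell = −0.42 − (+0.76) = −1.18 V.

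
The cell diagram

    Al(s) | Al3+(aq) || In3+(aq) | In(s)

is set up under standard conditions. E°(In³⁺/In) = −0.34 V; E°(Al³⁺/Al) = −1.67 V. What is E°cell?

+1.33 V

By convention the left-hand electrode in cell notation is the anode (oxidation) and the right-hand electrode is the cathode (reduction).
E°cell = E°(right) − E°(left) = −0.34 − (−1.67) = +1.33 V.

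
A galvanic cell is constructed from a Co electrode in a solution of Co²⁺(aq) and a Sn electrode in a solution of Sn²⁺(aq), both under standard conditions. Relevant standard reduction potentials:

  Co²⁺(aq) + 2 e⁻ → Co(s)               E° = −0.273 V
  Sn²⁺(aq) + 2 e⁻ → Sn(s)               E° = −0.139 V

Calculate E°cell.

+0.134 V

The Sn²⁺/Sn couple has the higher E°, so Sn ion is reduced (cathode) and Co is oxidized (anode).
E°cell = E°(cathode) − E°(anode) = −0.139 − (−0.273) = +0.134 V.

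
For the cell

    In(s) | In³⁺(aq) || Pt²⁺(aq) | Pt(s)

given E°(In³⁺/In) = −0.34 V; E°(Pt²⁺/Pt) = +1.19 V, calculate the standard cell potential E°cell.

By convention the left-hand electrode in cell notation is the anode (oxidation) and the right-hand electrode is the cathode (reduction).
E°cell = E°(right) − E°(left) = +1.19 − (−0.34) = +1.53 V.

+1.53 V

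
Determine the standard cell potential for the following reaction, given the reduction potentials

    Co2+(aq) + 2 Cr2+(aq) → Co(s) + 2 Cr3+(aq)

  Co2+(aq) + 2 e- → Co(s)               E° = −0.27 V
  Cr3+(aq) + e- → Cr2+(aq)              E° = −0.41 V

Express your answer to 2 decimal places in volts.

+0.14 V

Co2+(aq) gains electrons, so the Co²⁺/Co couple is the cathode; the Cr³⁺/Cr²⁺ couple is the anode.
E°cell = E°(cathode) − E°(anode) = −0.27 − (−0.41) = +0.14 V.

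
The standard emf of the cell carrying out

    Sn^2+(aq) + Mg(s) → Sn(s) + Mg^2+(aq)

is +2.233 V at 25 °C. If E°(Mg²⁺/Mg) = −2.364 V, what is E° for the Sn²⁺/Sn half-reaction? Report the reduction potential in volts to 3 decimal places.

In the reaction as written the Sn²⁺/Sn couple is reduced (cathode) and Mg²⁺/Mg is oxidized (anode), so E°cell = E°(Sn²⁺/Sn) − E°(Mg²⁺/Mg).
E°(Sn²⁺/Sn) = E°cell + E°(anode) = +2.233 + (−2.364) = −0.131 V.

−0.131 V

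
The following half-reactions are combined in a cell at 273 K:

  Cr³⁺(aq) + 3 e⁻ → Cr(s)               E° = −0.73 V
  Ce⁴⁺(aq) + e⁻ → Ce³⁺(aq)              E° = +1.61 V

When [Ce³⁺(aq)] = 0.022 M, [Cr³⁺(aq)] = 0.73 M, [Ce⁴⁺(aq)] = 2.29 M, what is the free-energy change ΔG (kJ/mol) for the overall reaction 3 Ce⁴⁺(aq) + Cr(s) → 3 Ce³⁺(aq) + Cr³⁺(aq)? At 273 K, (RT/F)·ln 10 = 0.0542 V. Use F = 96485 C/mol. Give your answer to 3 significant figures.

−710 kJ/mol

With Ce⁴⁺/Ce³⁺ reduced at the cathode, E°cell = +1.61 − (−0.73) = +2.34 V and n = 3.
The reaction quotient is ([Ce³⁺(aq)]^3·[Cr³⁺(aq)]) / [Ce⁴⁺(aq)]^3 = 6.47×10^−7; by Nernst, E = +2.34 − (0.0542/3)(−6.189) = +2.4518 V.
ΔG = −nFE = −(3)(96485)(+2.4518) J/mol = −710 kJ/mol.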